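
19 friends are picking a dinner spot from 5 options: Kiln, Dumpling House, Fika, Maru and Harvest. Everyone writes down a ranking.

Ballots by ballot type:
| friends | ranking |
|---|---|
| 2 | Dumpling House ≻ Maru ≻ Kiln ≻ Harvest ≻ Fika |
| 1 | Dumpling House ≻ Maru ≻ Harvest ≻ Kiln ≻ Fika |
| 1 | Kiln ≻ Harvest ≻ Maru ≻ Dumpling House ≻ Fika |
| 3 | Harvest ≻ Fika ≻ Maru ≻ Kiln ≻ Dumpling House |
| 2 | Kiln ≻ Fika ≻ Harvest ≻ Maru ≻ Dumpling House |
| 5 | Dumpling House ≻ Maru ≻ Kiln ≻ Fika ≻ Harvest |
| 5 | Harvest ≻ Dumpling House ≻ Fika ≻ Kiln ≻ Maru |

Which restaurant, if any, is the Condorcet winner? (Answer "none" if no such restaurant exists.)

none

Check each pair by majority over 19 ballots:
Kiln–Dumpling House: Dumpling House 13–6.
Kiln vs Fika: Kiln wins 11–8.
Kiln vs Maru: Maru, 11–8.
Kiln–Harvest: Kiln 10–9.
Dumpling House vs Fika: Dumpling House wins 14–5.
Dumpling House vs Maru: Dumpling House, 13–6.
Dumpling House–Harvest: Harvest 11–8.
Fika vs Maru: Fika wins 10–9.
Fika–Harvest: Harvest 12–7.
Maru vs Harvest: Harvest, 11–8.
Each restaurant drops at least one matchup (Kiln loses to Dumpling House; Dumpling House loses to Harvest; Fika loses to Kiln; Maru loses to Dumpling House; Harvest loses to Kiln); the cycle Kiln beats Fika beats Maru beats Kiln rules out a Condorcet winner.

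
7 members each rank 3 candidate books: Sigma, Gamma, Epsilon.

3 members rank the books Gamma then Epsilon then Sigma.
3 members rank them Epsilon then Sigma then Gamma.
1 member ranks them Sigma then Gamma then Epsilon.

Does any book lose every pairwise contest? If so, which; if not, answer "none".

none

Pairwise majorities:
Sigma–Gamma: Sigma 4–3.
Sigma vs Epsilon: 1 for Sigma, 6 for Epsilon — Epsilon by 6–1.
Gamma vs Epsilon: Gamma preferred on 3+1 = 4 ballots; Gamma wins 4–3.
No book is winless: Sigma beats Gamma; Gamma beats Epsilon; Epsilon beats Sigma. There is no Condorcet loser.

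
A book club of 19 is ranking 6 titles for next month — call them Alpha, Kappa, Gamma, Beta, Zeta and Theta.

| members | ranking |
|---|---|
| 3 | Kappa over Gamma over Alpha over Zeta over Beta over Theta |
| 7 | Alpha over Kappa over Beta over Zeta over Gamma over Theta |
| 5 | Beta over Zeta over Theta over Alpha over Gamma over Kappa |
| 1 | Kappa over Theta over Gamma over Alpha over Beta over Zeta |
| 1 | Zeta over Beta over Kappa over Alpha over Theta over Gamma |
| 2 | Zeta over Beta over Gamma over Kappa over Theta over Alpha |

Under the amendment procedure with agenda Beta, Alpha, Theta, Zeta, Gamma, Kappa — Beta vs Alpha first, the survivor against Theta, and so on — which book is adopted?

Alpha

Round 1: Beta vs Alpha — 8–11, Alpha advances.
Round 2: Alpha vs Theta — 11–8, Alpha advances.
Round 3: Alpha vs Zeta — 11–8, Alpha advances.
Round 4: Alpha vs Gamma — 13–6, Alpha advances.
Round 5: Alpha vs Kappa — 12–7, Alpha advances.
Alpha survives the agenda.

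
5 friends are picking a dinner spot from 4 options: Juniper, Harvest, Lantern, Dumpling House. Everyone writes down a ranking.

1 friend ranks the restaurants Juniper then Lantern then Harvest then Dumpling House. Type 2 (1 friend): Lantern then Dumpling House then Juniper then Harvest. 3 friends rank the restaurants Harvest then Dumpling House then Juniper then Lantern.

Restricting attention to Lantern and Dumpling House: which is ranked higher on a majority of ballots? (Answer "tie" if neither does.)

Dumpling House

Ballots ranking Lantern above Dumpling House: 1 + 1 = 2.
Ballots ranking Dumpling House above Lantern: 5 − 2 = 3.
Dumpling House wins the head-to-head 3–2.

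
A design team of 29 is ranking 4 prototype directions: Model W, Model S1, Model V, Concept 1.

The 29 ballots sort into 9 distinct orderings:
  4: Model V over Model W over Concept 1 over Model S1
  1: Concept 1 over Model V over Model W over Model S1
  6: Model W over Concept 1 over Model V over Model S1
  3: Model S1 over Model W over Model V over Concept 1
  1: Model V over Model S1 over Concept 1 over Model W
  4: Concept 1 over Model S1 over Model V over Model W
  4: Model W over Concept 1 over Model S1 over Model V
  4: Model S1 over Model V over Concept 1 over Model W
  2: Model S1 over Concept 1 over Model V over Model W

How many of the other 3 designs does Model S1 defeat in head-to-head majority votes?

1

Model S1 against each rival (29 engineers):
Model S1 vs Model W: Model W, 15–14.
Model S1 vs Model V: Model S1 preferred on 3+4+4+4+2 = 17 ballots; Model S1 wins 17–12.
Model S1 vs Concept 1: Model S1 preferred on 3+1+4+2 = 10 ballots; Concept 1 wins 19–10.
Model S1 beats Model V; loses to Model W, Concept 1 — 1 pairwise win.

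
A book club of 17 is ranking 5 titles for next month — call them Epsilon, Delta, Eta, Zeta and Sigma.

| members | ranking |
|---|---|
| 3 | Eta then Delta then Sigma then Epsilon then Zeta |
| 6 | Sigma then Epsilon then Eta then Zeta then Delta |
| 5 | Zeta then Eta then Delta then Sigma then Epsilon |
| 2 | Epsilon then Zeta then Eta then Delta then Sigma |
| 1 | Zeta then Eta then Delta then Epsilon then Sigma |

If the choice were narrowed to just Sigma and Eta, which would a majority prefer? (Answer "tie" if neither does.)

Eta

Ballots ranking Sigma above Eta: 6.
Ballots ranking Eta above Sigma: 17 − 6 = 11.
Eta wins the head-to-head 11–6.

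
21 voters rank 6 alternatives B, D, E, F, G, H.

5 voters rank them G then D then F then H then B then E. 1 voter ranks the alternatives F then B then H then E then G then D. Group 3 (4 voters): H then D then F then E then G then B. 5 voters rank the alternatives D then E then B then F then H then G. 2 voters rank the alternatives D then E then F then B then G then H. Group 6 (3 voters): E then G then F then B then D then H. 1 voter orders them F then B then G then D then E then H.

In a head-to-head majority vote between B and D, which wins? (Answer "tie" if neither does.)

D

Ballots ranking B above D: 1 + 3 + 1 = 5.
Ballots ranking D above B: 21 − 5 = 16.
D wins the head-to-head 16–5.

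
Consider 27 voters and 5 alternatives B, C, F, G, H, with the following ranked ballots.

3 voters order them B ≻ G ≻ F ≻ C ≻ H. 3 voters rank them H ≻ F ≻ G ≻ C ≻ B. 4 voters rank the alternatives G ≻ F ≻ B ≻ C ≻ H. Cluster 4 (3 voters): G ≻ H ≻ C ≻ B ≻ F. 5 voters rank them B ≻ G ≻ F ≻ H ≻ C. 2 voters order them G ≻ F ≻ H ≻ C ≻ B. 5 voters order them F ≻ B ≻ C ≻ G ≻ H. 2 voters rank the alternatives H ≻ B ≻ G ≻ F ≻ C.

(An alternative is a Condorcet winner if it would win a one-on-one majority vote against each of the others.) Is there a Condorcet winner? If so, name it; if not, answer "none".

none

Check each pair by majority over 27 ballots:
B vs C: 3+4+5+5+2 = 19 for B, 8 for C — B by 19–8.
B vs F: 13 to 14, F.
B vs G: 3+5+5+2 = 15 for B, 12 for G — B by 15–12.
B vs H: 17 to 10, B.
C vs F: C preferred on 3 ballots; F wins 24–3.
C vs G: C is ranked higher on 5 ballots, G on 22. G wins 22–5.
C vs H: 3+4+5 = 12 for C, 15 for H — H by 15–12.
F vs G: F is ranked higher on 3+5 = 8 ballots, G on 19. G wins 19–8.
F vs H: 3+4+5+2+5 = 19 for F, 8 for H — F by 19–8.
G vs H: G preferred on 3+4+3+5+2+5 = 22 ballots; G wins 22–5.
No alternative is unbeaten: B loses to F; C loses to B; F loses to G; G loses to B; H loses to B. In particular B beats G beats F beats B is a majority cycle — no Condorcet winner exists.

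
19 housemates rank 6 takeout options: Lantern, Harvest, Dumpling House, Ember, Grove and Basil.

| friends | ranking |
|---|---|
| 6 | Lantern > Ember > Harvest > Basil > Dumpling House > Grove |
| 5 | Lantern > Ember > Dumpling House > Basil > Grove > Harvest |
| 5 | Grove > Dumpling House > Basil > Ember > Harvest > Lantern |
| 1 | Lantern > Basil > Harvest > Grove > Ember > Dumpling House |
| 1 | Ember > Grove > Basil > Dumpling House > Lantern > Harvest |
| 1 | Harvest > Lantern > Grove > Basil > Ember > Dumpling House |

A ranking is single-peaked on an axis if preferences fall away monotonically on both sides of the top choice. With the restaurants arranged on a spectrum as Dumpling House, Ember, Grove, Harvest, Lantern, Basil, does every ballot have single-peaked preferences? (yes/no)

Axis positions: Dumpling House=1, Ember=2, Grove=3, Harvest=4, Lantern=5, Basil=6.
Ballot type 1: ranking walks positions 5-2-4-6-1-3; Ember is ranked above Harvest even though Harvest lies between Ember and the peak Lantern on the axis — preferences dip and rise again. Not single-peaked.
Ballot type 2: ranking walks positions 5-2-1-6-3-4; Ember is ranked above Harvest even though Harvest lies between Ember and the peak Lantern on the axis — preferences dip and rise again. Not single-peaked.
Ballot type 3: ranking walks positions 3-1-6-2-4-5; Dumpling House is ranked above Ember even though Ember lies between Dumpling House and the peak Grove on the axis — preferences dip and rise again. Not single-peaked.
Ballot type 4 (peak Lantern at position 5): ranking walks positions 5-6-4-3-2-1, expanding outward from the peak — single-peaked.
Ballot type 5: ranking walks positions 2-3-6-1-5-4; Basil is ranked above Harvest even though Harvest lies between Basil and the peak Ember on the axis — preferences dip and rise again. Not single-peaked.
Ballot type 6 (peak Harvest at position 4): ranking walks positions 4-5-3-6-2-1, expanding outward from the peak — single-peaked.
Ballot type 1 violates single-peakedness, so the profile is not single-peaked on this axis.

no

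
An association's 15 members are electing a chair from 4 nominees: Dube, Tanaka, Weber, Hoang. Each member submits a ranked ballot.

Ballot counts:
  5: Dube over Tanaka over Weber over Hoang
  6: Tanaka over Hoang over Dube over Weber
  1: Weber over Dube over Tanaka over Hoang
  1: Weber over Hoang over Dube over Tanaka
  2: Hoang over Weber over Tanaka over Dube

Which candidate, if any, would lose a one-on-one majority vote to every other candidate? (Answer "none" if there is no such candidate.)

Weber

Pairwise majorities:
Dube vs Tanaka: 7 to 8, Tanaka.
Dube vs Weber: 5+6 = 11 for Dube, 4 for Weber — Dube by 11–4.
Dube vs Hoang: Dube preferred on 5+1 = 6 ballots; Hoang wins 9–6.
Tanaka vs Weber: 5+6 = 11 for Tanaka, 4 for Weber — Tanaka by 11–4.
Tanaka–Hoang: Tanaka 12–3.
Weber vs Hoang: Hoang, 8–7.
Weber is beaten in every head-to-head and is the Condorcet loser.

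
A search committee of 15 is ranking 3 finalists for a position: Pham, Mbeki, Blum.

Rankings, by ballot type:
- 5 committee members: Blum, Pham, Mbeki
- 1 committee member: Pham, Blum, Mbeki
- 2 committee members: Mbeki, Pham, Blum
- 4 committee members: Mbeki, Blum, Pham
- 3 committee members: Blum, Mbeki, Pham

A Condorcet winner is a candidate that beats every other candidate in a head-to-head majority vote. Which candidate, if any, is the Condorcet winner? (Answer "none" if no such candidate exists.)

Pairwise majorities:
Pham vs Mbeki: Pham is ranked higher on 5+1 = 6 ballots, Mbeki on 9. Mbeki wins 9–6.
Pham vs Blum: 1+2 = 3 for Pham, 12 for Blum — Blum by 12–3.
Mbeki vs Blum: 6 to 9, Blum.
Only Blum has no losses; Blum is the Condorcet winner.

Blum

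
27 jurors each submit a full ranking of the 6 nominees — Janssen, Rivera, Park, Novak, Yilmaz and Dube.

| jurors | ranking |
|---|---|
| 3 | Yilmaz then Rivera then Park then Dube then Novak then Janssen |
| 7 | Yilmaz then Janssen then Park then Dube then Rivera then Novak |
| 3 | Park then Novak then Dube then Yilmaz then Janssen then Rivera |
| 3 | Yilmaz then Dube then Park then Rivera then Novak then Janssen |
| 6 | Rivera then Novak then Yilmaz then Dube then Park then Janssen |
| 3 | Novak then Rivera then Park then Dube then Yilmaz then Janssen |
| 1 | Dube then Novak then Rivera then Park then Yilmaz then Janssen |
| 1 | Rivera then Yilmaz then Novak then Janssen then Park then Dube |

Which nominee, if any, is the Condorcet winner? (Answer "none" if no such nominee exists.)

Head-to-head results (27 jurors):
Janssen vs Rivera: 10 to 17, Rivera.
Janssen vs Park: 7+1 = 8 for Janssen, 19 for Park — Park by 19–8.
Janssen vs Novak: Janssen preferred on 7 ballots; Novak wins 20–7.
Janssen vs Yilmaz: 0 to 27, Yilmaz.
Janssen vs Dube: 7+1 = 8 for Janssen, 19 for Dube — Dube by 19–8.
Rivera vs Park: Rivera preferred on 3+6+3+1+1 = 14 ballots; Rivera wins 14–13.
Rivera vs Novak: Rivera is ranked higher on 3+7+3+6+1 = 20 ballots, Novak on 7. Rivera wins 20–7.
Rivera vs Yilmaz: 11 to 16, Yilmaz.
Rivera vs Dube: Rivera preferred on 3+6+3+1 = 13 ballots; Dube wins 14–13.
Park vs Novak: Park is ranked higher on 3+7+3+3 = 16 ballots, Novak on 11. Park wins 16–11.
Park vs Yilmaz: Park is ranked higher on 3+3+1 = 7 ballots, Yilmaz on 20. Yilmaz wins 20–7.
Park vs Dube: 3+7+3+3+1 = 17 for Park, 10 for Dube — Park by 17–10.
Novak vs Yilmaz: Novak preferred on 3+6+3+1 = 13 ballots; Yilmaz wins 14–13.
Novak vs Dube: 3+6+3+1 = 13 for Novak, 14 for Dube — Dube by 14–13.
Yilmaz vs Dube: Yilmaz is ranked higher on 3+7+3+6+1 = 20 ballots, Dube on 7. Yilmaz wins 20–7.
Yilmaz wins every pairwise contest, so Yilmaz is the Condorcet winner.

Yilmaz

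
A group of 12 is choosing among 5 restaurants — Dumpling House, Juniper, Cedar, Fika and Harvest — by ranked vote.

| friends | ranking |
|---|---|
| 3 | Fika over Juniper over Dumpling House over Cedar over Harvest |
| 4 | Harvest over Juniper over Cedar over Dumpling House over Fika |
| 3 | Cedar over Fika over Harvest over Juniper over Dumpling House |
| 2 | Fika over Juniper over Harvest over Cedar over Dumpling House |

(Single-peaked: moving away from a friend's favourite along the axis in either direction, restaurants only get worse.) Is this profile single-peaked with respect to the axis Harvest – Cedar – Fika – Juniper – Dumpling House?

no

Axis positions: Harvest=1, Cedar=2, Fika=3, Juniper=4, Dumpling House=5.
Group 1 (peak Fika at position 3): ranking walks positions 3-4-5-2-1, expanding outward from the peak — single-peaked.
Group 2: ranking walks positions 1-4-2-5-3; Juniper is ranked above Cedar even though Cedar lies between Juniper and the peak Harvest on the axis — preferences dip and rise again. Not single-peaked.
Group 3 (peak Cedar at position 2): ranking walks positions 2-3-1-4-5, expanding outward from the peak — single-peaked.
Group 4: ranking walks positions 3-4-1-2-5; Harvest is ranked above Cedar even though Cedar lies between Harvest and the peak Fika on the axis — preferences dip and rise again. Not single-peaked.
Group 2 violates single-peakedness, so the profile is not single-peaked on this axis.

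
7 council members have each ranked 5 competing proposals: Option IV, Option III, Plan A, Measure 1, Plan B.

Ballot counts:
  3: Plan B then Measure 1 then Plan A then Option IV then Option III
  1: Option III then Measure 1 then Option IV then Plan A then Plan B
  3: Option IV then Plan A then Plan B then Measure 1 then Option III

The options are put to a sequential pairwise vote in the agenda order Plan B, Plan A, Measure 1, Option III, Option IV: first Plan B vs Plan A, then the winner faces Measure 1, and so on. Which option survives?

Measure 1

Round 1: Plan B vs Plan A — 3–4, Plan A advances.
Round 2: Plan A vs Measure 1 — 3–4, Measure 1 advances.
Round 3: Measure 1 vs Option III — 6–1, Measure 1 advances.
Round 4: Measure 1 vs Option IV — 4–3, Measure 1 advances.
The agenda winner is Measure 1.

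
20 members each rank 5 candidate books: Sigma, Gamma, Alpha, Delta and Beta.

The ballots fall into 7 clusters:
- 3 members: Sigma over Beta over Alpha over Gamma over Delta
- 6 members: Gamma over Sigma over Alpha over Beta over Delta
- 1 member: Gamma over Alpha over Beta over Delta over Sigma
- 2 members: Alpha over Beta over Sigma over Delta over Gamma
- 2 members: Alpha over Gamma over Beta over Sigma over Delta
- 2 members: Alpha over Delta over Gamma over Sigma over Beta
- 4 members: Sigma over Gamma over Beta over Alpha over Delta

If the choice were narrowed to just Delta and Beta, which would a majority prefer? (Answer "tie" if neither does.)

Ballots ranking Delta above Beta: 2.
Ballots ranking Beta above Delta: 20 − 2 = 18.
Beta wins the head-to-head 18–2.

Beta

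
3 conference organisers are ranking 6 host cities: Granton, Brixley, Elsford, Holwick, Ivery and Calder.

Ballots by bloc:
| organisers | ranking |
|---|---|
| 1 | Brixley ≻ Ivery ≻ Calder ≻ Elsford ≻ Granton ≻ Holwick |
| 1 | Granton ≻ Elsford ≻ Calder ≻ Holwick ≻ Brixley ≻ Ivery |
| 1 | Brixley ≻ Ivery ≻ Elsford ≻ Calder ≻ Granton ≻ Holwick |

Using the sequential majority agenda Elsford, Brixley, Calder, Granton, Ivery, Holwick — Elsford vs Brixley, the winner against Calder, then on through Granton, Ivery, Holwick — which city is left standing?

Brixley

Round 1: Elsford vs Brixley — 1–2, Brixley advances.
Round 2: Brixley vs Calder — 2–1, Brixley advances.
Round 3: Brixley vs Granton — 2–1, Brixley advances.
Round 4: Brixley vs Ivery — 3–0, Brixley advances.
Round 5: Brixley vs Holwick — 2–1, Brixley advances.
The agenda winner is Brixley.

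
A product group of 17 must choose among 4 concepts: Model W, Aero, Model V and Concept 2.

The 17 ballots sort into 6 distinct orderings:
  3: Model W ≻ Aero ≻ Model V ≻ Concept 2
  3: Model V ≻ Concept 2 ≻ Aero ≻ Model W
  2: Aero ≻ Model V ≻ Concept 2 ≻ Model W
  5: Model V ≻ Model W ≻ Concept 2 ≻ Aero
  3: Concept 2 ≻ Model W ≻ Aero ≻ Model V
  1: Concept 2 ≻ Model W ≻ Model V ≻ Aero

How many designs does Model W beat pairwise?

Model W against each rival (17 engineers):
Model W vs Aero: Model W is ranked higher on 3+5+3+1 = 12 ballots, Aero on 5. Model W wins 12–5.
Model W vs Model V: Model V wins 10–7.
Model W–Concept 2: Concept 2 9–8.
Model W beats Aero; loses to Model V, Concept 2 — 1 pairwise win.

1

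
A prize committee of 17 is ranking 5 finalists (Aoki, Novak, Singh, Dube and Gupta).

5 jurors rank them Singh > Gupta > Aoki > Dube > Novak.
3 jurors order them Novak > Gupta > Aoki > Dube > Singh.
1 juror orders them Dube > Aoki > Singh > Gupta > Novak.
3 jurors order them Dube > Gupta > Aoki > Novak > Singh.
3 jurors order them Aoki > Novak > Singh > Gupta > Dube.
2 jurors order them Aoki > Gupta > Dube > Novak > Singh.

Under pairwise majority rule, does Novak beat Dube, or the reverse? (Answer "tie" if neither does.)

Dube

Ballots ranking Novak above Dube: 3 + 3 = 6.
Ballots ranking Dube above Novak: 17 − 6 = 11.
Dube wins the head-to-head 11–6.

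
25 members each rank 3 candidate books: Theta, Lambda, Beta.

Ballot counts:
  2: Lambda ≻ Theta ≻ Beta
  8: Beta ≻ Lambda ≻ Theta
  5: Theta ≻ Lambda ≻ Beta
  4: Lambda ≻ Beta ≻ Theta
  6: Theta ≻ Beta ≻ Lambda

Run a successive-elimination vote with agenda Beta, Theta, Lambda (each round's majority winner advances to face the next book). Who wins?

Round 1: Beta vs Theta — 12–13, Theta advances.
Round 2: Theta vs Lambda — 11–14, Lambda advances.
The agenda winner is Lambda.

Lambda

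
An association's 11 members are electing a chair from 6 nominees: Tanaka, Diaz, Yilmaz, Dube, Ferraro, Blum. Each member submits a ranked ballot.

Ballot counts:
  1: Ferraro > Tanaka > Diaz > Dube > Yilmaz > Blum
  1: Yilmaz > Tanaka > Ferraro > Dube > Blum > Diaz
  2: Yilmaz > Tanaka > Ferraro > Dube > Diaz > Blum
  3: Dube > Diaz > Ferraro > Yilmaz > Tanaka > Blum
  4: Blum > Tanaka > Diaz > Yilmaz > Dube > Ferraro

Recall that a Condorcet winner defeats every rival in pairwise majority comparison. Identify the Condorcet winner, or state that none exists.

none

Check each pair by majority over 11 ballots:
Tanaka vs Diaz: Tanaka, 8–3.
Tanaka vs Yilmaz: Yilmaz wins 6–5.
Tanaka–Dube: Tanaka 8–3.
Tanaka–Ferraro: Tanaka 7–4.
Tanaka–Blum: Tanaka 7–4.
Diaz–Yilmaz: Diaz 8–3.
Diaz–Dube: Dube 6–5.
Diaz–Ferraro: Diaz 7–4.
Diaz vs Blum: Diaz, 6–5.
Yilmaz vs Dube: Yilmaz wins 7–4.
Yilmaz vs Ferraro: Yilmaz wins 7–4.
Yilmaz vs Blum: Yilmaz wins 7–4.
Dube vs Ferraro: Dube wins 7–4.
Dube vs Blum: Dube wins 7–4.
Ferraro vs Blum: Ferraro, 7–4.
Every candidate loses at least once (Tanaka loses to Yilmaz; Diaz loses to Tanaka; Yilmaz loses to Diaz; Dube loses to Tanaka; Ferraro loses to Tanaka; Blum loses to Tanaka). The majority relation contains the cycle Tanaka > Diaz > Yilmaz > Tanaka, so there is no Condorcet winner.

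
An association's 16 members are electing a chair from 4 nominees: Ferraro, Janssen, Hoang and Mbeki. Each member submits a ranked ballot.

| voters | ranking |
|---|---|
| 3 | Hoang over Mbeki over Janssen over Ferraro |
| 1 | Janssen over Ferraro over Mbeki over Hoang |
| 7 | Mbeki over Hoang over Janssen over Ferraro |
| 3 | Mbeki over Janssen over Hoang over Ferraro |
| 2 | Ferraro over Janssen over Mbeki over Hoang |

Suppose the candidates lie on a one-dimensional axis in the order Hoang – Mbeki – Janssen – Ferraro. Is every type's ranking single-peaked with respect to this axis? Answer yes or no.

Axis positions: Hoang=1, Mbeki=2, Janssen=3, Ferraro=4.
Type 1 (peak Hoang at position 1): ranking walks positions 1-2-3-4, expanding outward from the peak — single-peaked.
Type 2 (peak Janssen at position 3): ranking walks positions 3-4-2-1, expanding outward from the peak — single-peaked.
Type 3 (peak Mbeki at position 2): ranking walks positions 2-1-3-4, expanding outward from the peak — single-peaked.
Type 4 (peak Mbeki at position 2): ranking walks positions 2-3-1-4, expanding outward from the peak — single-peaked.
Type 5 (peak Ferraro at position 4): ranking walks positions 4-3-2-1, expanding outward from the peak — single-peaked.
Every ranking is single-peaked on this axis.

yes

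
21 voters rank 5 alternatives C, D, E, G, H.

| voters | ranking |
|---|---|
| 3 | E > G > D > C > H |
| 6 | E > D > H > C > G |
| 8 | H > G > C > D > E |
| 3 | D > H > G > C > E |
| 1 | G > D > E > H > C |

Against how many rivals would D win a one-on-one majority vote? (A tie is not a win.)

3

D against each rival (21 voters):
D–C: D 13–8.
D–E: D 12–9.
D vs G: D is ranked higher on 6+3 = 9 ballots, G on 12. G wins 12–9.
D–H: D 13–8.
D beats C, E, H; loses to G — 3 pairwise wins.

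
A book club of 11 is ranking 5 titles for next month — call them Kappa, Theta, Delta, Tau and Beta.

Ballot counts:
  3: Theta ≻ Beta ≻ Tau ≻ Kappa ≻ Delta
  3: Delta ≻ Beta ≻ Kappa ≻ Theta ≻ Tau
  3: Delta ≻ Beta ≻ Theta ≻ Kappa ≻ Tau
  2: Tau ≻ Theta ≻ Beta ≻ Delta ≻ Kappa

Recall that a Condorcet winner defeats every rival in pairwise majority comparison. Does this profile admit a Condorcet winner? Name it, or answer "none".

Head-to-head results (11 members):
Kappa vs Theta: 3 for Kappa, 8 for Theta — Theta by 8–3.
Kappa vs Delta: Kappa preferred on 3 ballots; Delta wins 8–3.
Kappa vs Tau: 6 to 5, Kappa.
Kappa vs Beta: 0 to 11, Beta.
Theta vs Delta: Theta is ranked higher on 3+2 = 5 ballots, Delta on 6. Delta wins 6–5.
Theta vs Tau: Theta is ranked higher on 3+3+3 = 9 ballots, Tau on 2. Theta wins 9–2.
Theta vs Beta: Theta is ranked higher on 3+2 = 5 ballots, Beta on 6. Beta wins 6–5.
Delta vs Tau: 3+3 = 6 for Delta, 5 for Tau — Delta by 6–5.
Delta vs Beta: 3+3 = 6 for Delta, 5 for Beta — Delta by 6–5.
Tau vs Beta: Tau preferred on 2 ballots; Beta wins 9–2.
Delta wins every pairwise contest, so Delta is the Condorcet winner.

Delta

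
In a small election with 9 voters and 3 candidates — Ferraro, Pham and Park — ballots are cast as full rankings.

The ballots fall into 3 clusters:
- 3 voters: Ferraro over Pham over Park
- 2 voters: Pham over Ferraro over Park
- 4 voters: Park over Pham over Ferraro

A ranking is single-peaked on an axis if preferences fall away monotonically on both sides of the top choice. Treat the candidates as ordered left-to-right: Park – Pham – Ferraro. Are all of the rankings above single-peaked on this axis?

Axis positions: Park=1, Pham=2, Ferraro=3.
Cluster 1 (peak Ferraro at position 3): ranking walks positions 3-2-1, expanding outward from the peak — single-peaked.
Cluster 2 (peak Pham at position 2): ranking walks positions 2-3-1, expanding outward from the peak — single-peaked.
Cluster 3 (peak Park at position 1): ranking walks positions 1-2-3, expanding outward from the peak — single-peaked.
Every ranking is single-peaked on this axis.

yes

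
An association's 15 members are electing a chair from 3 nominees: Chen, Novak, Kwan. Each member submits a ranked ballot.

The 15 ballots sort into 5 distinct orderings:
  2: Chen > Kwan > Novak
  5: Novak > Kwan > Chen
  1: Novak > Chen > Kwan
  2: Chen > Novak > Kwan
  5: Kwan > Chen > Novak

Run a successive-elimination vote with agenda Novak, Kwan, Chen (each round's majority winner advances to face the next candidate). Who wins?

Round 1: Novak vs Kwan — 8–7, Novak advances.
Round 2: Novak vs Chen — 6–9, Chen advances.
Chen survives the agenda.

Chen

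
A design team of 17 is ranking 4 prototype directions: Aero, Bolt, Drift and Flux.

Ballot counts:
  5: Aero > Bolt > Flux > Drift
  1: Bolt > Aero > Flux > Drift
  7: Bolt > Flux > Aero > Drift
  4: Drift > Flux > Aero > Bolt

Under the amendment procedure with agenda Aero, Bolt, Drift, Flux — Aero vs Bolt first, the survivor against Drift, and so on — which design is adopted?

Flux

Round 1: Aero vs Bolt — 9–8, Aero advances.
Round 2: Aero vs Drift — 13–4, Aero advances.
Round 3: Aero vs Flux — 6–11, Flux advances.
Flux survives the agenda.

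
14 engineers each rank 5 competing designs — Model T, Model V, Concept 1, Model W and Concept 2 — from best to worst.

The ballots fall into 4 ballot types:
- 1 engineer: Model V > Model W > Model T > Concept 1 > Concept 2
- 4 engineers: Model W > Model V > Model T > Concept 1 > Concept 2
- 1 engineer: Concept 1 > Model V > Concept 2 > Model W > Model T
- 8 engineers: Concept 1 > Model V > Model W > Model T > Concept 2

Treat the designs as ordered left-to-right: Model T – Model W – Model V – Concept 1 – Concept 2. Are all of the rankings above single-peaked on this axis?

Axis positions: Model T=1, Model W=2, Model V=3, Concept 1=4, Concept 2=5.
Ballot type 1 (peak Model V at position 3): ranking walks positions 3-2-1-4-5, expanding outward from the peak — single-peaked.
Ballot type 2 (peak Model W at position 2): ranking walks positions 2-3-1-4-5, expanding outward from the peak — single-peaked.
Ballot type 3 (peak Concept 1 at position 4): ranking walks positions 4-3-5-2-1, expanding outward from the peak — single-peaked.
Ballot type 4 (peak Concept 1 at position 4): ranking walks positions 4-3-2-1-5, expanding outward from the peak — single-peaked.
Every ranking is single-peaked on this axis.

yes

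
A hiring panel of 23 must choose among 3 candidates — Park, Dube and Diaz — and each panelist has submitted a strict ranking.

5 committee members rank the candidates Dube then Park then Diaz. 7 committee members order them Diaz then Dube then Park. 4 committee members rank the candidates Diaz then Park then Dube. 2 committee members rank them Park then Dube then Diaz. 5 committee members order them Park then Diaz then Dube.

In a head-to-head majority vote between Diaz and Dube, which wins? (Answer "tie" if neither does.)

Diaz

Ballots ranking Diaz above Dube: 7 + 4 + 5 = 16.
Ballots ranking Dube above Diaz: 23 − 16 = 7.
Diaz wins the head-to-head 16–7.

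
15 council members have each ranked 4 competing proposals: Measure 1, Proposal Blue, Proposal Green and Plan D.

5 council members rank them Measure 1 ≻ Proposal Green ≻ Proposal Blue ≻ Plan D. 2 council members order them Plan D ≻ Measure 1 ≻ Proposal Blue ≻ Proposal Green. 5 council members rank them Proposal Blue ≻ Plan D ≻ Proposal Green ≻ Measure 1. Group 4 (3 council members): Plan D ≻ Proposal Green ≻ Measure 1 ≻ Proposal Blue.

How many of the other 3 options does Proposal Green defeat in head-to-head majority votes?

Proposal Green against each rival (15 council members):
Proposal Green–Measure 1: Proposal Green 8–7.
Proposal Green vs Proposal Blue: Proposal Green wins 8–7.
Proposal Green–Plan D: Plan D 10–5.
Proposal Green beats Measure 1, Proposal Blue; loses to Plan D — 2 pairwise wins.

2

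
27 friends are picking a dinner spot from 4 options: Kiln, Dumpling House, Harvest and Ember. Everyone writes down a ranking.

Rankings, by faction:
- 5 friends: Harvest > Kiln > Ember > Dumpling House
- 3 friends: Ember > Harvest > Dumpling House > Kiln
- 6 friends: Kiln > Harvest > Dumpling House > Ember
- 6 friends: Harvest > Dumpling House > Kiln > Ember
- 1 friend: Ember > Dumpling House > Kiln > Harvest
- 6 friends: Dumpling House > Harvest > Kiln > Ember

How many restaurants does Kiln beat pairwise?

1

Kiln against each rival (27 friends):
Kiln vs Dumpling House: Dumpling House wins 16–11.
Kiln vs Harvest: Harvest wins 20–7.
Kiln vs Ember: 23 to 4, Kiln.
Kiln beats Ember; loses to Dumpling House, Harvest — 1 pairwise win.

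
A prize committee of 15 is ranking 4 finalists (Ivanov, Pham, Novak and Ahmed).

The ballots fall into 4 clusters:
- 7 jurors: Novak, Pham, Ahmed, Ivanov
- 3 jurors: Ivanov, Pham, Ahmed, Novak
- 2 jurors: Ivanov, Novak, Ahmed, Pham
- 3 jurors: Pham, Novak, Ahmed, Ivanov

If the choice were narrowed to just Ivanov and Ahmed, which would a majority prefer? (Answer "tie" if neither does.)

Ballots ranking Ivanov above Ahmed: 3 + 2 = 5.
Ballots ranking Ahmed above Ivanov: 15 − 5 = 10.
Ahmed wins the head-to-head 10–5.

Ahmed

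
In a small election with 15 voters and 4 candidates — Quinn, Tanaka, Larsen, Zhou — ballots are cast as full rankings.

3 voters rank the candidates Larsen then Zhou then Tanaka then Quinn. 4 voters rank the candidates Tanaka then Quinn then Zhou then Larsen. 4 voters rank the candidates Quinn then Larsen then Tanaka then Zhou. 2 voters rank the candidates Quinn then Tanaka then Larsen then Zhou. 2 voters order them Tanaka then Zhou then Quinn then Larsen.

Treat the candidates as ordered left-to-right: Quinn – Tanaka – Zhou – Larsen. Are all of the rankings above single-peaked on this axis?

Axis positions: Quinn=1, Tanaka=2, Zhou=3, Larsen=4.
Type 1 (peak Larsen at position 4): ranking walks positions 4-3-2-1, expanding outward from the peak — single-peaked.
Type 2 (peak Tanaka at position 2): ranking walks positions 2-1-3-4, expanding outward from the peak — single-peaked.
Type 3: ranking walks positions 1-4-2-3; Larsen is ranked above Tanaka even though Tanaka lies between Larsen and the peak Quinn on the axis — preferences dip and rise again. Not single-peaked.
Type 4: ranking walks positions 1-2-4-3; Larsen is ranked above Zhou even though Zhou lies between Larsen and the peak Quinn on the axis — preferences dip and rise again. Not single-peaked.
Type 5 (peak Tanaka at position 2): ranking walks positions 2-3-1-4, expanding outward from the peak — single-peaked.
Type 3 violates single-peakedness, so the profile is not single-peaked on this axis.

no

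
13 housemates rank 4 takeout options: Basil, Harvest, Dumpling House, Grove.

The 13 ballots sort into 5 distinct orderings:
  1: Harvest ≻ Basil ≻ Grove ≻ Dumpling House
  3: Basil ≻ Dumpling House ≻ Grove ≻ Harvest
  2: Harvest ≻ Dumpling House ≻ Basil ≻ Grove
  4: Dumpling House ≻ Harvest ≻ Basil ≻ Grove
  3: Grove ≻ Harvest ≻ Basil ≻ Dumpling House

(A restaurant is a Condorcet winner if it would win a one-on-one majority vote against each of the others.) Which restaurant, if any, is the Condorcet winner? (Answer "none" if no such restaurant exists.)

Check each pair by majority over 13 ballots:
Basil vs Harvest: Harvest, 10–3.
Basil vs Dumpling House: Basil wins 7–6.
Basil vs Grove: Basil preferred on 1+3+2+4 = 10 ballots; Basil wins 10–3.
Harvest vs Dumpling House: 1+2+3 = 6 for Harvest, 7 for Dumpling House — Dumpling House by 7–6.
Harvest vs Grove: 7 to 6, Harvest.
Dumpling House vs Grove: Dumpling House wins 9–4.
Every restaurant loses at least once (Basil loses to Harvest; Harvest loses to Dumpling House; Dumpling House loses to Basil; Grove loses to Basil). The majority relation contains the cycle Basil > Dumpling House > Harvest > Basil, so there is no Condorcet winner.

none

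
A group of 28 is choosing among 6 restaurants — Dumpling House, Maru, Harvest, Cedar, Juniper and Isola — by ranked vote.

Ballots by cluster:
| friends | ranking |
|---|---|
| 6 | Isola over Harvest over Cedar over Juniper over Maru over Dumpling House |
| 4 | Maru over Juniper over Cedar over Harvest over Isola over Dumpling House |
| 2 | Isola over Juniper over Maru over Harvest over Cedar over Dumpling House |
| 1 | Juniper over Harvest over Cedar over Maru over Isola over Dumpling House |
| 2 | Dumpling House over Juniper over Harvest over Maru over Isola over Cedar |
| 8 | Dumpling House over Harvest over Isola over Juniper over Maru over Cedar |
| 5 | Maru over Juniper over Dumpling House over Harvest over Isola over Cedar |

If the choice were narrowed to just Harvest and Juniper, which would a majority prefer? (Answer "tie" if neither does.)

tie

Ballots ranking Harvest above Juniper: 6 + 8 = 14.
Ballots ranking Juniper above Harvest: 28 − 14 = 14.
14–14: the pair ties.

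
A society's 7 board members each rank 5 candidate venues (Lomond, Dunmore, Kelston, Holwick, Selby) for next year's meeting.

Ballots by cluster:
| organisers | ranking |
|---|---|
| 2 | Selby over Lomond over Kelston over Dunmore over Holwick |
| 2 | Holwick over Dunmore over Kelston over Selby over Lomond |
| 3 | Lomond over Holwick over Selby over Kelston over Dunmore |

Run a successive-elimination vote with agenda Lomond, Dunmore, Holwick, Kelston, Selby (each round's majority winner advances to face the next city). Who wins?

Round 1: Lomond vs Dunmore — 5–2, Lomond advances.
Round 2: Lomond vs Holwick — 5–2, Lomond advances.
Round 3: Lomond vs Kelston — 5–2, Lomond advances.
Round 4: Lomond vs Selby — 3–4, Selby advances.
Selby survives the agenda.

Selby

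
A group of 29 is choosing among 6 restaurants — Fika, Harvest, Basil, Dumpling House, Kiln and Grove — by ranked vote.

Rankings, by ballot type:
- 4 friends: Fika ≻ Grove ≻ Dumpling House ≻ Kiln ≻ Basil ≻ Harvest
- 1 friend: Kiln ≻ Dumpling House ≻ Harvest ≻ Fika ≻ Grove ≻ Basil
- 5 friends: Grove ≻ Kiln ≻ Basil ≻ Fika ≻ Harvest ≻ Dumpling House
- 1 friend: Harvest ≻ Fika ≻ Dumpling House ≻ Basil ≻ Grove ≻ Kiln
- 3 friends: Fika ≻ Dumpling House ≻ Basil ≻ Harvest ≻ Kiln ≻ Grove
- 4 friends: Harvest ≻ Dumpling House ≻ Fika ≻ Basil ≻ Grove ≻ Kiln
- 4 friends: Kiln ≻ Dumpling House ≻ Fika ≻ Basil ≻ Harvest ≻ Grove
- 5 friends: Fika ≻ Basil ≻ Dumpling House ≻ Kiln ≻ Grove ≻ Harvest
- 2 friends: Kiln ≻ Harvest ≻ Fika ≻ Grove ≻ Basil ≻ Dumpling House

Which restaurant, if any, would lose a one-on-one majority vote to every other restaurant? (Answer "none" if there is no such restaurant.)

Grove

Head-to-head results (29 friends):
Fika vs Harvest: Fika preferred on 4+5+3+4+5 = 21 ballots; Fika wins 21–8.
Fika vs Basil: Fika preferred on 24 ballots; Fika wins 24–5.
Fika vs Dumpling House: Fika wins 20–9.
Fika vs Kiln: Fika, 17–12.
Fika vs Grove: 24 to 5, Fika.
Harvest vs Basil: Basil, 21–8.
Harvest–Dumpling House: Dumpling House 17–12.
Harvest–Kiln: Kiln 21–8.
Harvest vs Grove: Harvest, 15–14.
Basil vs Dumpling House: Dumpling House, 17–12.
Basil–Kiln: Kiln 16–13.
Basil vs Grove: Basil preferred on 1+3+4+4+5 = 17 ballots; Basil wins 17–12.
Dumpling House vs Kiln: 17 to 12, Dumpling House.
Dumpling House vs Grove: Dumpling House wins 18–11.
Kiln–Grove: Kiln 15–14.
Grove loses to every other restaurant — it is the Condorcet loser.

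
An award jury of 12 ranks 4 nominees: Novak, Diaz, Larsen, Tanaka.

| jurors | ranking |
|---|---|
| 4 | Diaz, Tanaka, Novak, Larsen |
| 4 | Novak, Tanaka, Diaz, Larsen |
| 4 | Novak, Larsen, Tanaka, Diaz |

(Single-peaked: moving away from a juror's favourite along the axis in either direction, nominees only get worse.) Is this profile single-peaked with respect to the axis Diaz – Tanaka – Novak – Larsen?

yes

Axis positions: Diaz=1, Tanaka=2, Novak=3, Larsen=4.
Type 1 (peak Diaz at position 1): ranking walks positions 1-2-3-4, expanding outward from the peak — single-peaked.
Type 2 (peak Novak at position 3): ranking walks positions 3-2-1-4, expanding outward from the peak — single-peaked.
Type 3 (peak Novak at position 3): ranking walks positions 3-4-2-1, expanding outward from the peak — single-peaked.
Every ranking is single-peaked on this axis.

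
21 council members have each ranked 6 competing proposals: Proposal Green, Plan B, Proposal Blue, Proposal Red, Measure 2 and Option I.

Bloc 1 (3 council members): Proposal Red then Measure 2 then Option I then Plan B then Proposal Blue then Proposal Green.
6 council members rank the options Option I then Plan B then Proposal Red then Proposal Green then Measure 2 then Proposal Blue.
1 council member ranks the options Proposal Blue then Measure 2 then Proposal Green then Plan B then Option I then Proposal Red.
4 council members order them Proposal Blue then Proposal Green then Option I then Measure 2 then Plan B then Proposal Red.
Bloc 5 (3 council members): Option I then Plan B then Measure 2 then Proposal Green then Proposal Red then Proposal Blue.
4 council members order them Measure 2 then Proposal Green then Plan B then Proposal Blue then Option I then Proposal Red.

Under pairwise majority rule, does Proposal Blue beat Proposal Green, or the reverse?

Proposal Green

Ballots ranking Proposal Blue above Proposal Green: 3 + 1 + 4 = 8.
Ballots ranking Proposal Green above Proposal Blue: 21 − 8 = 13.
Proposal Green wins the head-to-head 13–8.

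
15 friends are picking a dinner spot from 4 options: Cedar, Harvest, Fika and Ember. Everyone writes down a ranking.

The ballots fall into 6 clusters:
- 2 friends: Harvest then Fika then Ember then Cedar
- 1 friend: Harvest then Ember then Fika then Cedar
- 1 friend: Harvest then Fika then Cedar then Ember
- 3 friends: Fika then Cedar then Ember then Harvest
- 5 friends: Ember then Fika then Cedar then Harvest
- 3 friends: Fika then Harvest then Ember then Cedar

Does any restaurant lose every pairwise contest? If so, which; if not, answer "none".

Harvest

Head-to-head results (15 friends):
Cedar vs Harvest: Cedar wins 8–7.
Cedar vs Fika: Fika, 15–0.
Cedar–Ember: Ember 11–4.
Harvest–Fika: Fika 11–4.
Harvest vs Ember: Harvest preferred on 2+1+1+3 = 7 ballots; Ember wins 8–7.
Fika vs Ember: Fika preferred on 2+1+3+3 = 9 ballots; Fika wins 9–6.
Harvest is beaten in every head-to-head and is the Condorcet loser.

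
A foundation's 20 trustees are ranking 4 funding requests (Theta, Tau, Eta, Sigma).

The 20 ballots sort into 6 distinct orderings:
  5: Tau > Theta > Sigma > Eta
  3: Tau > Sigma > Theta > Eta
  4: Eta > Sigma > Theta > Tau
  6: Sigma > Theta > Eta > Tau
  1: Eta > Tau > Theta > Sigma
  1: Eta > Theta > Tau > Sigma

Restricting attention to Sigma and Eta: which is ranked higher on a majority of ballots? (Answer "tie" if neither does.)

Sigma

Ballots ranking Sigma above Eta: 5 + 3 + 6 = 14.
Ballots ranking Eta above Sigma: 20 − 14 = 6.
Sigma wins the head-to-head 14–6.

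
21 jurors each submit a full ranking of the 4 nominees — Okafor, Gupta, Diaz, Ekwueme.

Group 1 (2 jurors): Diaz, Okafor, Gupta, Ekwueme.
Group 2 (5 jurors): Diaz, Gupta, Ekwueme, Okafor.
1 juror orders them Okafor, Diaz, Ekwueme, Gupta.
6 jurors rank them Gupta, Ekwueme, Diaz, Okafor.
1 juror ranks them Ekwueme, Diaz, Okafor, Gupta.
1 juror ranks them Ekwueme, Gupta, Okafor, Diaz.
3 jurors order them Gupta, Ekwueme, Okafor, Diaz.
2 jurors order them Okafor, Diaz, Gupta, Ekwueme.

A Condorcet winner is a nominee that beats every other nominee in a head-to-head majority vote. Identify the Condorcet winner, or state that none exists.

Head-to-head results (21 jurors):
Okafor vs Gupta: Gupta wins 15–6.
Okafor vs Diaz: Diaz wins 14–7.
Okafor vs Ekwueme: Ekwueme wins 16–5.
Gupta vs Diaz: Diaz wins 11–10.
Gupta–Ekwueme: Gupta 18–3.
Diaz–Ekwueme: Ekwueme 11–10.
Each nominee drops at least one matchup (Okafor loses to Gupta; Gupta loses to Diaz; Diaz loses to Ekwueme; Ekwueme loses to Gupta); the cycle Gupta > Ekwueme > Diaz > Gupta rules out a Condorcet winner.

none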